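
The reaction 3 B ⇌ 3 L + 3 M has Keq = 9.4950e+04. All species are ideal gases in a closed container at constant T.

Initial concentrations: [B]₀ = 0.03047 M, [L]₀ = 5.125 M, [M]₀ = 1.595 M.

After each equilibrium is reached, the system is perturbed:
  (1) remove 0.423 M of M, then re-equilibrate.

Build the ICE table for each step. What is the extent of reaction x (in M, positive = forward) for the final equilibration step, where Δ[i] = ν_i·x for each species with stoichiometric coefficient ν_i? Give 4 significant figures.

x = 0.01362 M

Q₀ = 1.9308e+07 vs Keq = 9.4950e+04 ⇒ Q>K, reverse
Step 1:
                   B          L          M
  Initial    0.03047      5.125      1.595
  Change      0.1299    -0.1299    -0.1299
  Equil       0.1604      4.995      1.465
  solve Keq expr → x = -0.04331; check Q = 9.4950e+04
Then remove 0.423 M of M.
Step 2:
                   B          L          M
  Initial     0.1604      4.995      1.042
  Change    -0.04087    0.04087    0.04087
  Equil       0.1195      5.036      1.083
  solve Keq expr → x = 0.01362; check Q = 9.4950e+04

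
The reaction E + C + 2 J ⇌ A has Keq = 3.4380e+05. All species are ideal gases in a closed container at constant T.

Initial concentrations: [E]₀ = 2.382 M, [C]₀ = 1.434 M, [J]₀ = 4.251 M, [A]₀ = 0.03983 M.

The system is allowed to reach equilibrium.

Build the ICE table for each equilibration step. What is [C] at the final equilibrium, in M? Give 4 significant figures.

[C]_eq = 2.3642e-06 M

Q₀ = 6.4526e-04 vs Keq = 3.4380e+05 ⇒ Q<K, forward
Step 1:
                   E          C          J          A
  I            2.382      1.434      4.251    0.03983
  C           -1.434     -1.434     -2.868      1.434
  E            0.948 2.3642e-06      1.383      1.474
  solve Keq expr → x = 1.434; check Q = 3.4380e+05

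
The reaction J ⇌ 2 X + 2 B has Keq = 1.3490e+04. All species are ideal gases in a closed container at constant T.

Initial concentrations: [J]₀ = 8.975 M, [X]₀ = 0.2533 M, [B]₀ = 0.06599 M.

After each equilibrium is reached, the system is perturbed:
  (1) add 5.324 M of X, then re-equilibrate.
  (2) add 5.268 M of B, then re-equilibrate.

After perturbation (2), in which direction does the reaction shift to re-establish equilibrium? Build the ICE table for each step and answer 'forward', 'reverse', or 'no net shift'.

Direction: reverse

Q₀ = 3.1131e-05 vs Keq = 1.3490e+04 ⇒ Q<K, forward
Step 1:
                  J         X         B
  init        8.975    0.2533   0.06599
  Δ          -6.606     13.21     13.21
  eq          2.369     13.46     13.28
  solve Keq expr → x = 6.606; check Q = 1.3490e+04
Then add 5.324 M of X.
Step 2:
                  J         X         B
  init        2.369     18.79     13.28
  Δ          0.7334    -1.467    -1.467
  eq          3.103     17.32     11.81
  solve Keq expr → x = -0.7334; check Q = 1.3490e+04
Then add 5.268 M of B.
Step 3:
                  J         X         B
  init        3.103     17.32     17.08
  Δ           0.953    -1.906    -1.906
  eq          4.056     15.42     15.17
  solve Keq expr → x = -0.953; check Q = 1.3490e+04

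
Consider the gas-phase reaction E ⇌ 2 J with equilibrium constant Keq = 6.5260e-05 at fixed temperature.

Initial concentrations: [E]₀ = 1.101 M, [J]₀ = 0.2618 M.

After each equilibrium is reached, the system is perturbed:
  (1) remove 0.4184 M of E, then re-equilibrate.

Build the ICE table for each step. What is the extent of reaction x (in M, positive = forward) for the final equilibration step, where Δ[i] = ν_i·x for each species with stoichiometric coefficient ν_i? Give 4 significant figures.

Q₀ = 0.06225 vs Keq = 6.5260e-05 ⇒ Q>K, reverse
Step 1:
                   E          J
  Initial      1.101     0.2618
  Change      0.1264    -0.2529
  Equil        1.227    0.00895
  solve Keq expr → x = -0.1264; check Q = 6.5260e-05
Then remove 0.4184 M of E.
Step 2:
                   E          J
  Initial      0.809    0.00895
  Change  8.4002e-04   -0.00168
  Equil       0.8099    0.00727
  solve Keq expr → x = -8.4002e-04; check Q = 6.5260e-05

x = -8.4002e-04 M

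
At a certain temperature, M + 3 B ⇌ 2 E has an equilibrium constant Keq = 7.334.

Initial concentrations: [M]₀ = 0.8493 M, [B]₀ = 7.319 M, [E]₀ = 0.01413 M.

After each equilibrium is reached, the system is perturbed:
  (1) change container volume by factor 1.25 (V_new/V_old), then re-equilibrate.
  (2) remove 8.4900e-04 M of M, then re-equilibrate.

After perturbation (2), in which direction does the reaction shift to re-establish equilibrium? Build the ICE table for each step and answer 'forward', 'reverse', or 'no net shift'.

Q₀ = 5.9961e-07 vs Keq = 7.334 ⇒ Q<K, forward
Step 1:
                   M          B          E
  I           0.8493      7.319    0.01413
  C          -0.8457     -2.537      1.691
  E         0.003627      4.782      1.705
  solve Keq expr → x = 0.8457; check Q = 7.334
Then change container volume by factor 1.25 (V_new/V_old).
Step 2:
                   M          B          E
  I         0.002901      3.826      1.364
  C         0.001594   0.004782  -0.003188
  E         0.004495       3.83      1.361
  solve Keq expr → x = -0.001594; check Q = 7.334
Then remove 8.4900e-04 M of M.
Step 3:
                   M          B          E
  I         0.003646       3.83      1.361
  C       8.2932e-04   0.002488  -0.001659
  E         0.004476      3.833       1.36
  solve Keq expr → x = -8.2932e-04; check Q = 7.334

Direction: reverse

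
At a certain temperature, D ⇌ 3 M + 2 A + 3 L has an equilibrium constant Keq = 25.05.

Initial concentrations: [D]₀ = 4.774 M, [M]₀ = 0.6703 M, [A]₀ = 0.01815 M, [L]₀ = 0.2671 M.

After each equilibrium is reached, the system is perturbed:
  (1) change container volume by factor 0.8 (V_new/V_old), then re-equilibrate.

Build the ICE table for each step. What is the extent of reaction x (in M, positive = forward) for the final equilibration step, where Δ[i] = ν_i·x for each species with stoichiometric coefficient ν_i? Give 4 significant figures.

x = -0.1428 M

Q₀ = 3.9600e-07 vs Keq = 25.05 ⇒ Q<K, forward
Step 1:
                    D           M           A           L
  I             4.774      0.6703     0.01815      0.2671
  C           -0.5468       1.641       1.094       1.641
  E             4.227       2.311       1.112       1.908
  solve Keq expr → x = 0.5468; check Q = 25.05
Then change container volume by factor 0.8 (V_new/V_old).
Step 2:
                    D           M           A           L
  I             5.284       2.889        1.39       2.385
  C            0.1428     -0.4283     -0.2855     -0.4283
  E             5.427        2.46       1.104       1.956
  solve Keq expr → x = -0.1428; check Q = 25.05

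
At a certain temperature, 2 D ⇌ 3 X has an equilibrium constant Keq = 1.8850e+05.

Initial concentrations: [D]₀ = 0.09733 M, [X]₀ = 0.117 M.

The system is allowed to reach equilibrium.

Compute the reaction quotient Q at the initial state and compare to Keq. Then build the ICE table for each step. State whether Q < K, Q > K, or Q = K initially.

Q₀ = 0.1691; Q < K (proceeds forward)

Q₀ = 0.1691 vs Keq = 1.8850e+05 ⇒ Q<K, forward
Step 1:
                    D           X
  I           0.09733       0.117
  C          -0.09702      0.1455
  E        3.0982e-04      0.2625
  solve Keq expr → x = 0.04851; check Q = 1.8850e+05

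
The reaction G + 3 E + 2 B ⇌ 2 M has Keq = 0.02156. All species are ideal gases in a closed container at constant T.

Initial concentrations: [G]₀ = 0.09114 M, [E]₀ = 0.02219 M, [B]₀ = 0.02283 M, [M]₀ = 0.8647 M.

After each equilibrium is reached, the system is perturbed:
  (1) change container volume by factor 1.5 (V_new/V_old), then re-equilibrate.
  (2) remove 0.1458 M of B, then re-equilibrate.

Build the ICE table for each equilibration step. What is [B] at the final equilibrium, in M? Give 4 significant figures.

[B]_eq = 0.4186 M

Q₀ = 1.4406e+09 vs Keq = 0.02156 ⇒ Q>K, reverse
Step 1:
                   G          E          B          M
  Initial    0.09114    0.02219    0.02283     0.8647
  Change      0.3821      1.146     0.7643    -0.7643
  Equil       0.4733      1.169     0.7871     0.1004
  solve Keq expr → x = -0.3821; check Q = 0.02156
Then change container volume by factor 1.5 (V_new/V_old).
Step 2:
                   G          E          B          M
  Initial     0.3155     0.7791     0.5247    0.06696
  Change     0.01581    0.04744    0.03163   -0.03163
  Equil       0.3313     0.8265     0.5564    0.03533
  solve Keq expr → x = -0.01581; check Q = 0.02156
Then remove 0.1458 M of B.
Step 3:
                   G          E          B          M
  Initial     0.3313     0.8265     0.4106    0.03533
  Change    0.004003    0.01201   0.008006  -0.008006
  Equil       0.3353     0.8385     0.4186    0.02733
  solve Keq expr → x = -0.004003; check Q = 0.02156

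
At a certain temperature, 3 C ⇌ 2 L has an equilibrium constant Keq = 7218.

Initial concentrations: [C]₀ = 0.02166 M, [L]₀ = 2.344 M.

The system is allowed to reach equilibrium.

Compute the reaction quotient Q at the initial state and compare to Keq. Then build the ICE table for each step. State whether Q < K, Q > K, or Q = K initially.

Q₀ = 5.4068e+05; Q > K (proceeds reverse)

Q₀ = 5.4068e+05 vs Keq = 7218 ⇒ Q>K, reverse
Step 1:
                   C          L
  I          0.02166      2.344
  C          0.06846   -0.04564
  E          0.09012      2.298
  solve Keq expr → x = -0.02282; check Q = 7218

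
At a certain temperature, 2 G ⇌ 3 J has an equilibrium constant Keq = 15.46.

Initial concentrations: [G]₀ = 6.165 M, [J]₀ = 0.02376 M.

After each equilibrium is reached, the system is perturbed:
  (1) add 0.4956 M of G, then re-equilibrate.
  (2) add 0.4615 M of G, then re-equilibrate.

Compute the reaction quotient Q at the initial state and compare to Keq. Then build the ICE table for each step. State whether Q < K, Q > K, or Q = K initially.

Q₀ = 3.5292e-07; Q < K (proceeds forward)

Q₀ = 3.5292e-07 vs Keq = 15.46 ⇒ Q<K, forward
Step 1:
                   G          J
  init         6.165    0.02376
  Δ           -3.319      4.979
  eq           2.846      5.003
  solve Keq expr → x = 1.66; check Q = 15.46
Then add 0.4956 M of G.
Step 2:
                   G          J
  init         3.341      5.003
  Δ          -0.2154     0.3232
  eq           3.126      5.326
  solve Keq expr → x = 0.1077; check Q = 15.46
Then add 0.4615 M of G.
Step 3:
                   G          J
  init         3.587      5.326
  Δ          -0.1973      0.296
  eq            3.39      5.622
  solve Keq expr → x = 0.09866; check Q = 15.46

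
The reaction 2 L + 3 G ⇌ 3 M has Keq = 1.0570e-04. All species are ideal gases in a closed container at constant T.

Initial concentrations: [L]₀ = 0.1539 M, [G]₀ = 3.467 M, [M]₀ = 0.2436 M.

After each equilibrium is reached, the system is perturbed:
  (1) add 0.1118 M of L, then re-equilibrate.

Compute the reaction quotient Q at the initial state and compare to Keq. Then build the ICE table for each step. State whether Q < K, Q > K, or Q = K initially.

Q₀ = 0.01465 vs Keq = 1.0570e-04 ⇒ Q>K, reverse
Step 1:
                  L         G         M
  Initial    0.1539     3.467    0.2436
  Change     0.1147     0.172    -0.172
  Equil      0.2686     3.639   0.07162
  solve Keq expr → x = -0.05733; check Q = 1.0570e-04
Then add 0.1118 M of L.
Step 2:
                  L         G         M
  Initial    0.3804     3.639   0.07162
  Change   -0.01103  -0.01655   0.01655
  Equil      0.3693     3.622   0.08817
  solve Keq expr → x = 0.005515; check Q = 1.0570e-04

Q₀ = 0.01465; Q > K (proceeds reverse)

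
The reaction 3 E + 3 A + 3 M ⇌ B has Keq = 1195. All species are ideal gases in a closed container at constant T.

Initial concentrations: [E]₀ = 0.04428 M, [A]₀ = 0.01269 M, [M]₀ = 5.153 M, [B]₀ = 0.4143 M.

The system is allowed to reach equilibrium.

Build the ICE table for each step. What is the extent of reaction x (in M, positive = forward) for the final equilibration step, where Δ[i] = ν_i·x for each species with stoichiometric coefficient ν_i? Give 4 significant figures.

x = -0.029 M

Q₀ = 1.7066e+07 vs Keq = 1195 ⇒ Q>K, reverse
Step 1:
                  E         A         M         B
  I         0.04428   0.01269     5.153    0.4143
  C           0.087     0.087     0.087    -0.029
  E          0.1313   0.09969      5.24    0.3853
  solve Keq expr → x = -0.029; check Q = 1195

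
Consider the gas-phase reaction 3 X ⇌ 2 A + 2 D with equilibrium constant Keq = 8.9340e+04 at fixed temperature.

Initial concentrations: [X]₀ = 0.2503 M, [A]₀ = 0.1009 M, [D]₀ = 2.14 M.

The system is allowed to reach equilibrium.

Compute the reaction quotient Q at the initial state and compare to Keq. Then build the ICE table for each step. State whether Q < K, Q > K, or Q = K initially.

Q₀ = 2.973 vs Keq = 8.9340e+04 ⇒ Q<K, forward
Step 1:
                   X          A          D
  I           0.2503     0.1009       2.14
  C          -0.2346     0.1564     0.1564
  E          0.01575     0.2573      2.296
  solve Keq expr → x = 0.07818; check Q = 8.9340e+04

Q₀ = 2.973; Q < K (proceeds forward)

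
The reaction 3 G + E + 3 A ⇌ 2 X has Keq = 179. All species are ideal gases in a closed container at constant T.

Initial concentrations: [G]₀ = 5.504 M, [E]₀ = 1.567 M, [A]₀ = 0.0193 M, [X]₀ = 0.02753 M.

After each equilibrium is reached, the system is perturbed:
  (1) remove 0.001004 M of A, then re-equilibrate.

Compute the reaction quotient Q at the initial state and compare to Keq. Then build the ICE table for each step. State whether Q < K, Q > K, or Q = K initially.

Q₀ = 0.4035 vs Keq = 179 ⇒ Q<K, forward
Step 1:
                  G         E         A         X
  Initial     5.504     1.567    0.0193   0.02753
  Change   -0.01613 -0.005378  -0.01613   0.01076
  Equil       5.488     1.562  0.003166   0.03829
  solve Keq expr → x = 0.005378; check Q = 179
Then remove 0.001004 M of A.
Step 2:
                  G         E         A         X
  Initial     5.488     1.562  0.002162   0.03829
  Change  9.6757e-04 3.2252e-04 9.6757e-04 -6.4505e-04
  Equil       5.489     1.562  0.003129   0.03764
  solve Keq expr → x = -3.2252e-04; check Q = 179

Q₀ = 0.4035; Q < K (proceeds forward)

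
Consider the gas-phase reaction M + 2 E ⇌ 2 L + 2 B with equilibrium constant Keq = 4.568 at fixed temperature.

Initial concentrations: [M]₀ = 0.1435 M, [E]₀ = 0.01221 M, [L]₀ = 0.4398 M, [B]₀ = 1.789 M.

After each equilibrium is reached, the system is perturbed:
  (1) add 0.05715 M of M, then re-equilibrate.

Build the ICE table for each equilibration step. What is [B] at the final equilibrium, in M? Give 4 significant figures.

[B]_eq = 1.548 M

Q₀ = 2.8937e+04 vs Keq = 4.568 ⇒ Q>K, reverse
Step 1:
                   M          E          L          B
  Initial     0.1435    0.01221     0.4398      1.789
  Change      0.1253     0.2506    -0.2506    -0.2506
  Equil       0.2688     0.2628     0.1892      1.538
  solve Keq expr → x = -0.1253; check Q = 4.568
Then add 0.05715 M of M.
Step 2:
                   M          E          L          B
  Initial     0.3259     0.2628     0.1892      1.538
  Change    -0.00461  -0.009221   0.009221   0.009221
  Equil       0.3213     0.2535     0.1985      1.548
  solve Keq expr → x = 0.00461; check Q = 4.568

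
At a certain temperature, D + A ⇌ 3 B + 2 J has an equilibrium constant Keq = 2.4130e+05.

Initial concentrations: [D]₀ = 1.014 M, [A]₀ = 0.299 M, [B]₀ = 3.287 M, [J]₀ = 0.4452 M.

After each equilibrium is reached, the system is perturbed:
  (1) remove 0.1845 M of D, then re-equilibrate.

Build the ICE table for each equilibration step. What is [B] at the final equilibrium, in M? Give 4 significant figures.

Q₀ = 23.22 vs Keq = 2.4130e+05 ⇒ Q<K, forward
Step 1:
                    D           A           B           J
  I             1.014       0.299       3.287      0.4452
  C           -0.2985     -0.2985      0.8956      0.5971
  E            0.7155  4.6044e-04       4.183       1.042
  solve Keq expr → x = 0.2985; check Q = 2.4130e+05
Then remove 0.1845 M of D.
Step 2:
                    D           A           B           J
  I             0.531  4.6044e-04       4.183       1.042
  C        1.5922e-04  1.5922e-04 -4.7765e-04 -3.1843e-04
  E            0.5311  6.1965e-04       4.182       1.042
  solve Keq expr → x = -1.5922e-04; check Q = 2.4130e+05

[B]_eq = 4.182 M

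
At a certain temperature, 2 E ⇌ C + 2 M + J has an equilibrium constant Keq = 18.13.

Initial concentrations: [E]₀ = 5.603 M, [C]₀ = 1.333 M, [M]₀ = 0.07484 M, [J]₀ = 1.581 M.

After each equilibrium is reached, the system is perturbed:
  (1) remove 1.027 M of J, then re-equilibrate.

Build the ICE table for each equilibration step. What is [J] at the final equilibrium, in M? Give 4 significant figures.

[J]_eq = 2.271 M

Q₀ = 3.7600e-04 vs Keq = 18.13 ⇒ Q<K, forward
Step 1:
                   E          C          M          J
  I            5.603      1.333    0.07484      1.581
  C           -3.226      1.613      3.226      1.613
  E            2.377      2.946        3.3      3.194
  solve Keq expr → x = 1.613; check Q = 18.13
Then remove 1.027 M of J.
Step 2:
                   E          C          M          J
  I            2.377      2.946        3.3      2.167
  C          -0.2086     0.1043     0.2086     0.1043
  E            2.169       3.05      3.509      2.271
  solve Keq expr → x = 0.1043; check Q = 18.13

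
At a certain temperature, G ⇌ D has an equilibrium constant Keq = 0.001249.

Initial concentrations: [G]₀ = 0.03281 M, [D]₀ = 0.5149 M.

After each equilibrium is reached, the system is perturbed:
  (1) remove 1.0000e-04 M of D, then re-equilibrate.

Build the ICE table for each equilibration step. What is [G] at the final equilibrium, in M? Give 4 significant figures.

[G]_eq = 0.5469 M

Q₀ = 15.69 vs Keq = 0.001249 ⇒ Q>K, reverse
Step 1:
                   G          D
  I          0.03281     0.5149
  C           0.5142    -0.5142
  E            0.547 6.8324e-04
  solve Keq expr → x = -0.5142; check Q = 0.001249
Then remove 1.0000e-04 M of D.
Step 2:
                   G          D
  I            0.547 5.8324e-04
  C       -9.9875e-05 9.9875e-05
  E           0.5469 6.8311e-04
  solve Keq expr → x = 9.9875e-05; check Q = 0.001249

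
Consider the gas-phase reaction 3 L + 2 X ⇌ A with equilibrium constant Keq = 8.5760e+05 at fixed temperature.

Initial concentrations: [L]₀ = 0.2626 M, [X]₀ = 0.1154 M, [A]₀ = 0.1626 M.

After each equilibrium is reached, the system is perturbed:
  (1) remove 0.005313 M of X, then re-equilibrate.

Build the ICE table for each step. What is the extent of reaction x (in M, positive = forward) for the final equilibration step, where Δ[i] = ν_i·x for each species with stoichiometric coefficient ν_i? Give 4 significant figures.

x = -0.002082 M

Q₀ = 674.3 vs Keq = 8.5760e+05 ⇒ Q<K, forward
Step 1:
                  L         X         A
  I          0.2626    0.1154    0.1626
  C         -0.1526   -0.1017   0.05086
  E            0.11   0.01367    0.2135
  solve Keq expr → x = 0.05086; check Q = 8.5760e+05
Then remove 0.005313 M of X.
Step 2:
                  L         X         A
  I            0.11   0.00836    0.2135
  C        0.006247  0.004164 -0.002082
  E          0.1163   0.01252    0.2114
  solve Keq expr → x = -0.002082; check Q = 8.5760e+05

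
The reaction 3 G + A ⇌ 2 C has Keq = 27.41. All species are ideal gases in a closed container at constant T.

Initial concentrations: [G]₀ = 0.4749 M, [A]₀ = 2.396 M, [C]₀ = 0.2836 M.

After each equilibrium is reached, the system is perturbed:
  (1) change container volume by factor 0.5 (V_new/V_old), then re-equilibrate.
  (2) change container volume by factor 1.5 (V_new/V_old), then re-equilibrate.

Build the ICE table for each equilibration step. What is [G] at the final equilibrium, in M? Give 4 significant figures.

[G]_eq = 0.1773 M

Q₀ = 0.3134 vs Keq = 27.41 ⇒ Q<K, forward
Step 1:
                    G           A           C
  init         0.4749       2.396      0.2836
  Δ           -0.3174     -0.1058      0.2116
  eq           0.1575        2.29      0.4952
  solve Keq expr → x = 0.1058; check Q = 27.41
Then change container volume by factor 0.5 (V_new/V_old).
Step 2:
                    G           A           C
  init          0.315        4.58      0.9904
  Δ           -0.1066    -0.03554     0.07109
  eq           0.2084       4.545       1.061
  solve Keq expr → x = 0.03554; check Q = 27.41
Then change container volume by factor 1.5 (V_new/V_old).
Step 3:
                    G           A           C
  init         0.1389        3.03      0.7077
  Δ           0.03844     0.01281    -0.02563
  eq           0.1773       3.043       0.682
  solve Keq expr → x = -0.01281; check Q = 27.41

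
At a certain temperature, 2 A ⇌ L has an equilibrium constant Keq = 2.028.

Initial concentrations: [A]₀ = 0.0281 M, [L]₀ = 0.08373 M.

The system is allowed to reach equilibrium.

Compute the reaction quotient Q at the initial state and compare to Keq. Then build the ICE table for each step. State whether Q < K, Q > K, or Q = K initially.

Q₀ = 106; Q > K (proceeds reverse)

Q₀ = 106 vs Keq = 2.028 ⇒ Q>K, reverse
Step 1:
                   A          L
  I           0.0281    0.08373
  C           0.1004   -0.05022
  E           0.1285    0.03351
  solve Keq expr → x = -0.05022; check Q = 2.028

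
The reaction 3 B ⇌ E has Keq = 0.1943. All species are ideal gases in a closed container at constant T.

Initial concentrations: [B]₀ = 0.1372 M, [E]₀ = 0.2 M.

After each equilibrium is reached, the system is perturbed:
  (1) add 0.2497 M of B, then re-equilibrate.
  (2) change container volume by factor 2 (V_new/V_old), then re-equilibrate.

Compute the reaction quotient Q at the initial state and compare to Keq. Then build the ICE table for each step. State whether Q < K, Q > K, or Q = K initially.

Q₀ = 77.44; Q > K (proceeds reverse)

Q₀ = 77.44 vs Keq = 0.1943 ⇒ Q>K, reverse
Step 1:
                  B         E
  Initial    0.1372       0.2
  Change     0.4697   -0.1566
  Equil      0.6069   0.04343
  solve Keq expr → x = -0.1566; check Q = 0.1943
Then add 0.2497 M of B.
Step 2:
                  B         E
  Initial    0.8566   0.04343
  Change    -0.1112   0.03705
  Equil      0.7454   0.08049
  solve Keq expr → x = 0.03705; check Q = 0.1943
Then change container volume by factor 2 (V_new/V_old).
Step 3:
                  B         E
  Initial    0.3727   0.04024
  Change    0.07011  -0.02337
  Equil      0.4428   0.01687
  solve Keq expr → x = -0.02337; check Q = 0.1943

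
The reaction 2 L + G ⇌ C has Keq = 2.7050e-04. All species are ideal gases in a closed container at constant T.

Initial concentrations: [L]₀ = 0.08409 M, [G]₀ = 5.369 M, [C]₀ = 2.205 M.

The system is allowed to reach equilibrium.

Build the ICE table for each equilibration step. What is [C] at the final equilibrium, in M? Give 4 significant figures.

[C]_eq = 0.03972 M

Q₀ = 58.08 vs Keq = 2.7050e-04 ⇒ Q>K, reverse
Step 1:
                  L         G         C
  I         0.08409     5.369     2.205
  C           4.331     2.165    -2.165
  E           4.415     7.534   0.03972
  solve Keq expr → x = -2.165; check Q = 2.7050e-04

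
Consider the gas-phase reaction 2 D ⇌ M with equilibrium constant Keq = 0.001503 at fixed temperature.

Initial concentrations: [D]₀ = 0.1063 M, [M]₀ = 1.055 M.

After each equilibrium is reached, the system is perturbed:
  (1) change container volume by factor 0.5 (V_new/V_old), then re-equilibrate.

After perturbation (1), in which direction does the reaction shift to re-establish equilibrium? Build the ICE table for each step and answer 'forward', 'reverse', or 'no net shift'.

Direction: forward

Q₀ = 93.37 vs Keq = 0.001503 ⇒ Q>K, reverse
Step 1:
                   D          M
  Initial     0.1063      1.055
  Change       2.095     -1.048
  Equil        2.202   0.007286
  solve Keq expr → x = -1.048; check Q = 0.001503
Then change container volume by factor 0.5 (V_new/V_old).
Step 2:
                   D          M
  Initial      4.403    0.01457
  Change    -0.02839     0.0142
  Equil        4.375    0.02877
  solve Keq expr → x = 0.0142; check Q = 0.001503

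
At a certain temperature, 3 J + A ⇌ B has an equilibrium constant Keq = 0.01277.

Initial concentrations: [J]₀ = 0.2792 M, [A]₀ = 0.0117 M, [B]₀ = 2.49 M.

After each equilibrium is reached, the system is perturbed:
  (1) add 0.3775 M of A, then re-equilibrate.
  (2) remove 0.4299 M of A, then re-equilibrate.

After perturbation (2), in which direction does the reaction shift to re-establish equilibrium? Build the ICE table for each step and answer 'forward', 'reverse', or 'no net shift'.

Direction: reverse

Q₀ = 9778 vs Keq = 0.01277 ⇒ Q>K, reverse
Step 1:
                    J           A           B
  init         0.2792      0.0117        2.49
  Δ             3.878       1.293      -1.293
  eq            4.158       1.305       1.197
  solve Keq expr → x = -1.293; check Q = 0.01277
Then add 0.3775 M of A.
Step 2:
                    J           A           B
  init          4.158       1.682       1.197
  Δ           -0.2095    -0.06982     0.06982
  eq            3.948       1.612       1.267
  solve Keq expr → x = 0.06982; check Q = 0.01277
Then remove 0.4299 M of A.
Step 3:
                    J           A           B
  init          3.948       1.182       1.267
  Δ            0.2419     0.08064    -0.08064
  eq             4.19       1.263       1.186
  solve Keq expr → x = -0.08064; check Q = 0.01277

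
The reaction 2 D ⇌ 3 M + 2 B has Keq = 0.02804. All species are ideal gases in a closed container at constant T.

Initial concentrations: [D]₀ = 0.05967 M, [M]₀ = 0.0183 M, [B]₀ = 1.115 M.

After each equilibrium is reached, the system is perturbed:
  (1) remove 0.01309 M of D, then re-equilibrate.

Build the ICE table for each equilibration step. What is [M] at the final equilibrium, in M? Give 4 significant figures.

[M]_eq = 0.0316 M

Q₀ = 0.00214 vs Keq = 0.02804 ⇒ Q<K, forward
Step 1:
                  D         M         B
  init      0.05967    0.0183     1.115
  Δ        -0.01229   0.01843   0.01229
  eq        0.04738   0.03673     1.127
  solve Keq expr → x = 0.006143; check Q = 0.02804
Then remove 0.01309 M of D.
Step 2:
                  D         M         B
  init      0.03429   0.03673     1.127
  Δ        0.003415 -0.005123 -0.003415
  eq        0.03771    0.0316     1.124
  solve Keq expr → x = -0.001708; check Q = 0.02804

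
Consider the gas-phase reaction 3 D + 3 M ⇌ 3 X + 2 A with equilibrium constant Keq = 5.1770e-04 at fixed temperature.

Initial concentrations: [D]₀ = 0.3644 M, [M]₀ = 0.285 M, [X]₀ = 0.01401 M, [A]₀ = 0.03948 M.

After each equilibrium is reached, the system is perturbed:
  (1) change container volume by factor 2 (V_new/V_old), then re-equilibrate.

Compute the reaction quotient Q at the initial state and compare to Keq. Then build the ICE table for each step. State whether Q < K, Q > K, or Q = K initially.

Q₀ = 3.8265e-06 vs Keq = 5.1770e-04 ⇒ Q<K, forward
Step 1:
                   D          M          X          A
  I           0.3644      0.285    0.01401    0.03948
  C         -0.03056   -0.03056    0.03056    0.02038
  E           0.3338     0.2544    0.04457    0.05986
  solve Keq expr → x = 0.01019; check Q = 5.1770e-04
Then change container volume by factor 2 (V_new/V_old).
Step 2:
                   D          M          X          A
  I           0.1669     0.1272    0.02229    0.02993
  C         0.002991   0.002991  -0.002991  -0.001994
  E           0.1699     0.1302     0.0193    0.02793
  solve Keq expr → x = -9.9689e-04; check Q = 5.1770e-04

Q₀ = 3.8265e-06; Q < K (proceeds forward)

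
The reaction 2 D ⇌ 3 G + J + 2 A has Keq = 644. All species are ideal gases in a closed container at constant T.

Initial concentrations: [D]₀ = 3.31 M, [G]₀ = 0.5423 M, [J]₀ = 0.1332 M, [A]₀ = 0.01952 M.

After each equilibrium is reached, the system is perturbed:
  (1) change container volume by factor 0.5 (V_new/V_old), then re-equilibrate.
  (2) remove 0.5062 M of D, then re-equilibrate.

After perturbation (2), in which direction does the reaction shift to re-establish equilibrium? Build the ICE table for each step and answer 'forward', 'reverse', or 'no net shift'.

Direction: reverse

Q₀ = 7.3880e-07 vs Keq = 644 ⇒ Q<K, forward
Step 1:
                    D           G           J           A
  I              3.31      0.5423      0.1332     0.01952
  C            -2.391       3.587       1.196       2.391
  E            0.9188       4.129       1.329       2.411
  solve Keq expr → x = 1.196; check Q = 644
Then change container volume by factor 0.5 (V_new/V_old).
Step 2:
                    D           G           J           A
  I             1.838       8.258       2.658       4.821
  C             1.293       -1.94     -0.6467      -1.293
  E             3.131       6.318       2.011       3.528
  solve Keq expr → x = -0.6467; check Q = 644
Then remove 0.5062 M of D.
Step 3:
                    D           G           J           A
  I             2.625       6.318       2.011       3.528
  C            0.1534     -0.2301     -0.0767     -0.1534
  E             2.778       6.088       1.934       3.375
  solve Keq expr → x = -0.0767; check Q = 644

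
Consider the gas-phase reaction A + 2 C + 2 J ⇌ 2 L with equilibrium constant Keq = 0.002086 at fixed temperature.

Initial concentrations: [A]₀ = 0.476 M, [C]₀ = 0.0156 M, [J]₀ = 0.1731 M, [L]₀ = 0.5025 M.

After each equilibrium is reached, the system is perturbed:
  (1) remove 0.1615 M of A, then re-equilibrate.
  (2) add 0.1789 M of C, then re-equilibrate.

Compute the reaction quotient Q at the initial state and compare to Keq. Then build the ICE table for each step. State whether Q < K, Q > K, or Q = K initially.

Q₀ = 7.2748e+04; Q > K (proceeds reverse)

Q₀ = 7.2748e+04 vs Keq = 0.002086 ⇒ Q>K, reverse
Step 1:
                   A          C          J          L
  Initial      0.476     0.0156     0.1731     0.5025
  Change      0.2448     0.4895     0.4895    -0.4895
  Equil       0.7208     0.5051     0.6626    0.01298
  solve Keq expr → x = -0.2448; check Q = 0.002086
Then remove 0.1615 M of A.
Step 2:
                   A          C          J          L
  Initial     0.5593     0.5051     0.6626    0.01298
  Change  7.3971e-04   0.001479   0.001479  -0.001479
  Equil         0.56     0.5066     0.6641     0.0115
  solve Keq expr → x = -7.3971e-04; check Q = 0.002086
Then add 0.1789 M of C.
Step 3:
                   A          C          J          L
  Initial       0.56     0.6855     0.6641     0.0115
  Change   -0.001928  -0.003857  -0.003857   0.003857
  Equil       0.5581     0.6816     0.6602    0.01536
  solve Keq expr → x = 0.001928; check Q = 0.002086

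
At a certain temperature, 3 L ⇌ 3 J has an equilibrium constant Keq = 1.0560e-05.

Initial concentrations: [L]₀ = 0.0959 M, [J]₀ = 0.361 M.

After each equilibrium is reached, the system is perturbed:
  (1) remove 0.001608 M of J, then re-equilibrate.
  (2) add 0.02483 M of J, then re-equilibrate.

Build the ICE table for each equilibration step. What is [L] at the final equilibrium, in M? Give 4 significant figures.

Q₀ = 53.34 vs Keq = 1.0560e-05 ⇒ Q>K, reverse
Step 1:
                   L          J
  init        0.0959      0.361
  Δ           0.3512    -0.3512
  eq          0.4471   0.009809
  solve Keq expr → x = -0.1171; check Q = 1.0560e-05
Then remove 0.001608 M of J.
Step 2:
                   L          J
  init        0.4471   0.008201
  Δ        -0.001573   0.001573
  eq          0.4455   0.009774
  solve Keq expr → x = 5.2449e-04; check Q = 1.0560e-05
Then add 0.02483 M of J.
Step 3:
                   L          J
  init        0.4455     0.0346
  Δ           0.0243    -0.0243
  eq          0.4698    0.01031
  solve Keq expr → x = -0.008099; check Q = 1.0560e-05

[L]_eq = 0.4698 M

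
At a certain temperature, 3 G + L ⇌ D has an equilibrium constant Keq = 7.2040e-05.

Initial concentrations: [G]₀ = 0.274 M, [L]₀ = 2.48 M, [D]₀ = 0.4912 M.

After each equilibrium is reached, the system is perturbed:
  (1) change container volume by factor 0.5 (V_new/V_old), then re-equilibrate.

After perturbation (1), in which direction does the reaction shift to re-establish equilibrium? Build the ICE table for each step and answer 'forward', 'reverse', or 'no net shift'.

Direction: forward

Q₀ = 9.628 vs Keq = 7.2040e-05 ⇒ Q>K, reverse
Step 1:
                    G           L           D
  Initial       0.274        2.48      0.4912
  Change         1.47      0.4901     -0.4901
  Equil         1.744        2.97    0.001135
  solve Keq expr → x = -0.4901; check Q = 7.2040e-05
Then change container volume by factor 0.5 (V_new/V_old).
Step 2:
                    G           L           D
  Initial       3.488        5.94    0.002271
  Change     -0.04545    -0.01515     0.01515
  Equil         3.443       5.925     0.01742
  solve Keq expr → x = 0.01515; check Q = 7.2040e-05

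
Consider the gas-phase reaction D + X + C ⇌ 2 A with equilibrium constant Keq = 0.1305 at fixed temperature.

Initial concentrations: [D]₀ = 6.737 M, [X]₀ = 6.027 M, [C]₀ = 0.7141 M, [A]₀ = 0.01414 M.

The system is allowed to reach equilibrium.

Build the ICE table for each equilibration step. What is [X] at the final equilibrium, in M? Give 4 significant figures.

[X]_eq = 5.534 M

Q₀ = 6.8956e-06 vs Keq = 0.1305 ⇒ Q<K, forward
Step 1:
                  D         X         C         A
  init        6.737     6.027    0.7141   0.01414
  Δ         -0.4926   -0.4926   -0.4926    0.9853
  eq          6.244     5.534    0.2215    0.9994
  solve Keq expr → x = 0.4926; check Q = 0.1305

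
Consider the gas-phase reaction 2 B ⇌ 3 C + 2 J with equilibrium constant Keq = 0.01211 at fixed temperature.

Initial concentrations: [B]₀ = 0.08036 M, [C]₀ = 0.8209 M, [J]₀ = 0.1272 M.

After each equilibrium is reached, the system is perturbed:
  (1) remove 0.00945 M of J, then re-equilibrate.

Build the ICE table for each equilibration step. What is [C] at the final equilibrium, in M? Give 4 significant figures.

[C]_eq = 0.692 M

Q₀ = 1.386 vs Keq = 0.01211 ⇒ Q>K, reverse
Step 1:
                   B          C          J
  Initial    0.08036     0.8209     0.1272
  Change     0.09322    -0.1398   -0.09322
  Equil       0.1736     0.6811    0.03398
  solve Keq expr → x = -0.04661; check Q = 0.01211
Then remove 0.00945 M of J.
Step 2:
                   B          C          J
  Initial     0.1736     0.6811    0.02453
  Change   -0.007262    0.01089   0.007262
  Equil       0.1663      0.692     0.0318
  solve Keq expr → x = 0.003631; check Q = 0.01211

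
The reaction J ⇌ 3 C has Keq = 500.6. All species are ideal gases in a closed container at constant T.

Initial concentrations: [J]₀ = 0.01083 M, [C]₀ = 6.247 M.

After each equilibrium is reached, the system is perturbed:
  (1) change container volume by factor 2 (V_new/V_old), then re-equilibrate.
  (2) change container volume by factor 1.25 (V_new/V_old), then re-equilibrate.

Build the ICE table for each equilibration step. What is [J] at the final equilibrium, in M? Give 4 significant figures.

[J]_eq = 0.02853 M

Q₀ = 2.2511e+04 vs Keq = 500.6 ⇒ Q>K, reverse
Step 1:
                    J           C
  I           0.01083       6.247
  C            0.2964     -0.8892
  E            0.3072       5.358
  solve Keq expr → x = -0.2964; check Q = 500.6
Then change container volume by factor 2 (V_new/V_old).
Step 2:
                    J           C
  I            0.1536       2.679
  C           -0.1007      0.3021
  E           0.05292       2.981
  solve Keq expr → x = 0.1007; check Q = 500.6
Then change container volume by factor 1.25 (V_new/V_old).
Step 3:
                    J           C
  I           0.04233       2.385
  C           -0.0138     0.04141
  E           0.02853       2.426
  solve Keq expr → x = 0.0138; check Q = 500.6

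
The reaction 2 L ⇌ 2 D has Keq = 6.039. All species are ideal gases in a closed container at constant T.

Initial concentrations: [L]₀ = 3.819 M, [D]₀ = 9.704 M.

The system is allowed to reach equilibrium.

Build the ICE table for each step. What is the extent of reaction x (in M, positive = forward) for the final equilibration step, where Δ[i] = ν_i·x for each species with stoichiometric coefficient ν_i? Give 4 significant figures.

x = -0.04614 M

Q₀ = 6.457 vs Keq = 6.039 ⇒ Q>K, reverse
Step 1:
                  L         D
  init        3.819     9.704
  Δ         0.09228  -0.09228
  eq          3.911     9.612
  solve Keq expr → x = -0.04614; check Q = 6.039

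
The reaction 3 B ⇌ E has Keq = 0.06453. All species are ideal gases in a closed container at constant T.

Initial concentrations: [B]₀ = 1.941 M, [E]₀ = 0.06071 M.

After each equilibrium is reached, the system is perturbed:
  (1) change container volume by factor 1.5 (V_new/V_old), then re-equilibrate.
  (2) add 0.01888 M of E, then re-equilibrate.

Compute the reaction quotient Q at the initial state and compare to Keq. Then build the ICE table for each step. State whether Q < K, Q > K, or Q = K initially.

Q₀ = 0.008302 vs Keq = 0.06453 ⇒ Q<K, forward
Step 1:
                    B           E
  I             1.941     0.06071
  C           -0.4542      0.1514
  E             1.487      0.2121
  solve Keq expr → x = 0.1514; check Q = 0.06453
Then change container volume by factor 1.5 (V_new/V_old).
Step 2:
                    B           E
  I            0.9912      0.1414
  C            0.1423    -0.04742
  E             1.133     0.09398
  solve Keq expr → x = -0.04742; check Q = 0.06453
Then add 0.01888 M of E.
Step 3:
                    B           E
  I             1.133      0.1129
  C           0.03205    -0.01068
  E             1.166      0.1022
  solve Keq expr → x = -0.01068; check Q = 0.06453

Q₀ = 0.008302; Q < K (proceeds forward)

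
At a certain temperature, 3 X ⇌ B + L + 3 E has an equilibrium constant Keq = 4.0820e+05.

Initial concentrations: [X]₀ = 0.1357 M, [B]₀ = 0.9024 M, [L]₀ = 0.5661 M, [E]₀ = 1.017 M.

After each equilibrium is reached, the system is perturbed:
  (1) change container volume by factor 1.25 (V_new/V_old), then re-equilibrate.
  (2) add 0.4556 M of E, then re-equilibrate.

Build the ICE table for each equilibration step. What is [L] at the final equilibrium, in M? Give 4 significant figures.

[L]_eq = 0.4847 M

Q₀ = 215 vs Keq = 4.0820e+05 ⇒ Q<K, forward
Step 1:
                   X          B          L          E
  init        0.1357     0.9024     0.5661      1.017
  Δ          -0.1229    0.04098    0.04098     0.1229
  eq         0.01276     0.9434     0.6071       1.14
  solve Keq expr → x = 0.04098; check Q = 4.0820e+05
Then change container volume by factor 1.25 (V_new/V_old).
Step 2:
                   X          B          L          E
  init       0.01021     0.7547     0.4857      0.912
  Δ        -0.001393 4.6437e-04 4.6437e-04   0.001393
  eq        0.008816     0.7552     0.4861     0.9133
  solve Keq expr → x = 4.6437e-04; check Q = 4.0820e+05
Then add 0.4556 M of E.
Step 3:
                   X          B          L          E
  init      0.008816     0.7552     0.4861      1.369
  Δ         0.004334  -0.001445  -0.001445  -0.004334
  eq         0.01315     0.7537     0.4847      1.365
  solve Keq expr → x = -0.001445; check Q = 4.0820e+05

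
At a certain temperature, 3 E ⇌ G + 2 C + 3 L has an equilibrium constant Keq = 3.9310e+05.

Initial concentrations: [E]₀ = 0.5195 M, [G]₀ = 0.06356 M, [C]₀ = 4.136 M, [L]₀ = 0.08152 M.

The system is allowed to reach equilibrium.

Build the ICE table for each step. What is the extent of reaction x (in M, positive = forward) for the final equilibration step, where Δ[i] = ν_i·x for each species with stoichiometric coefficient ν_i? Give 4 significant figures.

Q₀ = 0.004201 vs Keq = 3.9310e+05 ⇒ Q<K, forward
Step 1:
                  E         G         C         L
  Initial    0.5195   0.06356     4.136   0.08152
  Change    -0.5061    0.1687    0.3374    0.5061
  Equil     0.01339    0.2323     4.473    0.5876
  solve Keq expr → x = 0.1687; check Q = 3.9310e+05

x = 0.1687 M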